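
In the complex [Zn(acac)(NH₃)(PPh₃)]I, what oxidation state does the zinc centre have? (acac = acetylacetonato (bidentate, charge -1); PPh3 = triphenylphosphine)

1 iodide outside the brackets (-1 each) → the complex ion is 1+.
Ligand charges: 1×acac = -1; 1×NH3 neutral; 1×PPh3 neutral; sum -1.
Zn + (-1) = 1+ ⇒ Zn is +2.

+2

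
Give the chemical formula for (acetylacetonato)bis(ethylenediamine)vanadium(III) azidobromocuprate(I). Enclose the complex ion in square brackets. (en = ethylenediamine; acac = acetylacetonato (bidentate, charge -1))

[V(acac)(en)2][CuBr(N3)]2

Cation [V…]: ligand charges -1, V(III) ⇒ ion charge 2+.
Anion [Cu…]: ligand charges -2, Cu(I) ⇒ ion charge 1−.
One 2+ cation requires 2 of the 1− anion.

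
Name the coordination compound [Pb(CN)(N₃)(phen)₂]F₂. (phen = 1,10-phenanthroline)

The 2 fluoride counter-ions carry a total charge of -2, so each complex ion is 2+.
Ligand charges: 1×cyano (-1 each), 1×azido (-1 each), 2×1,10-phenanthroline (neutral); total -2. So Pb + (-2) = 2+, giving Pb = +4.
Ligands are named alphabetically: azido before cyano before phenanthroline.

azidocyanobis(1,10-phenanthroline)lead(IV) fluoride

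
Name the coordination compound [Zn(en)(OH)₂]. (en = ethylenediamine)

(ethylenediamine)dihydroxozinc(II)

There is no counter-ion, so the complex is neutral overall.
Ligand charges: 2×hydroxo (-1 each), 1×ethylenediamine (neutral); total -2. So Zn + (-2) = 0, giving Zn = +2.
Ligands are named alphabetically: ethylenediamine before hydroxo.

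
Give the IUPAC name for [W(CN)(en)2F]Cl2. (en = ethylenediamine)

The 2 chloride counter-ions carry a total charge of -2, so each complex ion is 2+.
Ligand charges: 1×fluoro (-1 each), 1×cyano (-1 each), 2×ethylenediamine (neutral); total -2. So W + (-2) = 2+, giving W = +4.
Ligands are named alphabetically: cyano before ethylenediamine before fluoro.

cyanobis(ethylenediamine)fluorotungsten(IV) chloride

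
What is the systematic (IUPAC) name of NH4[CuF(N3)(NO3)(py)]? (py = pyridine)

ammonium azidofluoronitrato(pyridine)cuprate(II)

The 1 ammonium counter-ion carries a total charge of +1, so each complex ion is 1−.
Ligand charges: 1×pyridine (neutral), 1×azido (-1 each), 1×nitrato (-1 each), 1×fluoro (-1 each); total -3. So Cu + (-3) = 1−, giving Cu = +2.
The complex ion is anionic, so copper takes the -ate form cuprate(II).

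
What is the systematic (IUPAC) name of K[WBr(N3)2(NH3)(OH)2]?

potassium amminediazidobromodihydroxotungstate(IV)

The 1 potassium counter-ion carries a total charge of +1, so each complex ion is 1−.
Ligand charges: 1×bromo (-1 each), 2×azido (-1 each), 2×hydroxo (-1 each), 1×ammine (neutral); total -5. So W + (-5) = 1−, giving W = +4.
The complex ion is anionic, so tungsten takes the -ate form tungstate(IV).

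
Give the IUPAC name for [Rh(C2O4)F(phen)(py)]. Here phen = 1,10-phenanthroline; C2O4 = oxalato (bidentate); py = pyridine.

There is no counter-ion, so the complex is neutral overall.
Ligand charges: 1×1,10-phenanthroline (neutral), 1×oxalato (-2 each), 1×fluoro (-1 each), 1×pyridine (neutral); total -3. So Rh + (-3) = 0, giving Rh = +3.
Ligands are named alphabetically: fluoro before oxalato before phenanthroline before pyridine.

fluorooxalato(1,10-phenanthroline)(pyridine)rhodium(III)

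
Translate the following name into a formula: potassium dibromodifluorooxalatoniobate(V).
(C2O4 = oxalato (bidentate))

Ligands: 2 bromo (Br, -1), 2 fluoro (F, -1), 1 oxalato (C2O4, -2). Ligand charge sum = -6.
With Nb in oxidation state +5, the complex ion is [Nb...]^1−.
Charge balance with potassium (+1) requires 1 complex ion per 1 potassium.

K[NbBr2(C2O4)F2]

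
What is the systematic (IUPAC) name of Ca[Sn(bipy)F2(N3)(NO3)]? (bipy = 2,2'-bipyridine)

calcium azido(2,2'-bipyridine)difluoronitratostannate(II)

The 1 calcium counter-ion carries a total charge of +2, so each complex ion is 2−.
Ligand charges: 1×2,2'-bipyridine (neutral), 1×azido (-1 each), 1×nitrato (-1 each), 2×fluoro (-1 each); total -4. So Sn + (-4) = 2−, giving Sn = +2.
Ligands are named alphabetically: azido before bipyridine before fluoro before nitrato.
The complex ion is anionic, so tin takes the -ate form stannate(II).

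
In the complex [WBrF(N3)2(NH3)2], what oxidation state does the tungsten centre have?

+4

No counter-ion: the bracketed complex is neutral.
Ligand charges: 1×F = -1; 1×Br = -1; 2×NH3 neutral; 2×N3 = -2; sum -4.
W + (-4) = 0 ⇒ W is +4.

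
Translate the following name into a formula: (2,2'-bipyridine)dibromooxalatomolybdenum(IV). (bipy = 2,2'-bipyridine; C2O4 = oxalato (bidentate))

[Mo(bipy)Br2(C2O4)]

Ligands: 1 2,2'-bipyridine (bipy, neutral), 2 bromo (Br, -1), 1 oxalato (C2O4, -2). Ligand charge sum = -4.
With Mo in oxidation state +4, the complex ion is [Mo...].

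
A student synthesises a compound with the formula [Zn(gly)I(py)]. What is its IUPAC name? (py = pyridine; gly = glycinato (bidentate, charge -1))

(glycinato)iodo(pyridine)zinc(II)

There is no counter-ion, so the complex is neutral overall.
Ligand charges: 1×pyridine (neutral), 1×glycinato (-1 each), 1×iodo (-1 each); total -2. So Zn + (-2) = 0, giving Zn = +2.
Ligands are named alphabetically: glycinato before iodo before pyridine.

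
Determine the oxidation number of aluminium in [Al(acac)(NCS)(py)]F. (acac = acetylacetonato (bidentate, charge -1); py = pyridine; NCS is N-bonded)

+3

1 fluoride outside the brackets (-1 each) → the complex ion is 1+.
Ligand charges: 1×acac = -1; 1×py neutral; 1×NCS = -1; sum -2.
Al + (-2) = 1+ ⇒ Al is +3.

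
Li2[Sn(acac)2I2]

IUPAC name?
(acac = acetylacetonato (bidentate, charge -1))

The 2 lithium counter-ions carry a total charge of +2, so each complex ion is 2−.
Ligand charges: 2×acetylacetonato (-1 each), 2×iodo (-1 each); total -4. So Sn + (-4) = 2−, giving Sn = +2.
The complex ion is anionic, so tin takes the -ate form stannate(II).

lithium bis(acetylacetonato)diiodostannate(II)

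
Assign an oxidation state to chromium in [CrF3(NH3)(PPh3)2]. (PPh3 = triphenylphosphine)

+3

No counter-ion: the bracketed complex is neutral.
Ligand charges: 2×PPh3 neutral; 1×NH3 neutral; 3×F = -3; sum -3.
Cr + (-3) = 0 ⇒ Cr is +3.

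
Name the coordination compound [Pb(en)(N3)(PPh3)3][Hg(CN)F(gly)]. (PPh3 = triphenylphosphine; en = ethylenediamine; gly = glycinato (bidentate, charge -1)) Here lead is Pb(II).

Pb is given as +2; the cation's ligand charges sum to -1, so the complex cation is 1+.
A 1:1 salt means the anion carries the equal and opposite charge, 1−.
Anion: ligand charges sum to -3; for the ion to be 1−, Hg = +2.

azido(ethylenediamine)tris(triphenylphosphine)lead(II) cyanofluoro(glycinato)mercurate(II)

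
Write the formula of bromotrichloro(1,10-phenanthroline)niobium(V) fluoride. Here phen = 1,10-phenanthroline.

[NbBrCl3(phen)]F

Ligands: 3 chloro (Cl, -1), 1 bromo (Br, -1), 1 1,10-phenanthroline (phen, neutral). Ligand charge sum = -4.
With Nb in oxidation state +5, the complex ion is [Nb...]^1+.
Charge balance with fluoride (-1) requires 1 complex ion per 1 fluoride.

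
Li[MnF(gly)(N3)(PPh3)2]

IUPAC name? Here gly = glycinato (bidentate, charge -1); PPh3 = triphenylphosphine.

The 1 lithium counter-ion carries a total charge of +1, so each complex ion is 1−.
Ligand charges: 1×glycinato (-1 each), 1×azido (-1 each), 1×fluoro (-1 each), 2×triphenylphosphine (neutral); total -3. So Mn + (-3) = 1−, giving Mn = +2.
Ligands are named alphabetically: azido before fluoro before glycinato before triphenylphosphine.
The complex ion is anionic, so manganese takes the -ate form manganate(II).

lithium azidofluoro(glycinato)bis(triphenylphosphine)manganate(II)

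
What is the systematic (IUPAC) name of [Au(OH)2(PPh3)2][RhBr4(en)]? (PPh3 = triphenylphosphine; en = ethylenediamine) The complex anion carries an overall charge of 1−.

Both ions are complex: the cation is named first with the plain metal name, the anion second with the -ate form; each ion's ligands are alphabetised independently.
The complex anion is given as 1−; its ligand charges sum to -4, so Rh = +3.
A 1:1 salt means the cation carries the equal and opposite charge, 1+.
Cation: ligand charges sum to -2; for the ion to be 1+, Au = +3.

dihydroxobis(triphenylphosphine)gold(III) tetrabromo(ethylenediamine)rhodate(III)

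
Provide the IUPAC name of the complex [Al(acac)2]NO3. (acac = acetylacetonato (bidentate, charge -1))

bis(acetylacetonato)aluminium(III) nitrate

The 1 nitrate counter-ion carries a total charge of -1, so each complex ion is 1+.
Ligand charges: 2×acetylacetonato (-1 each); total -2. So Al + (-2) = 1+, giving Al = +3.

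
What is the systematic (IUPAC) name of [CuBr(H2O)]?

There is no counter-ion, so the complex is neutral overall.
Ligand charges: 1×aqua (neutral), 1×bromo (-1 each); total -1. So Cu + (-1) = 0, giving Cu = +1.
Ligands are named alphabetically: aqua before bromo.

aquabromocopper(I)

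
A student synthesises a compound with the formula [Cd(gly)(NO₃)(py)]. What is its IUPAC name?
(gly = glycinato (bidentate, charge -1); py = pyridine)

There is no counter-ion, so the complex is neutral overall.
Ligand charges: 1×nitrato (-1 each), 1×glycinato (-1 each), 1×pyridine (neutral); total -2. So Cd + (-2) = 0, giving Cd = +2.
Ligands are named alphabetically: glycinato before nitrato before pyridine.

(glycinato)nitrato(pyridine)cadmium(II)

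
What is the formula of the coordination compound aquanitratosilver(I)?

Ligands: 1 aqua (H2O, neutral), 1 nitrato (NO3, -1). Ligand charge sum = -1.
With Ag in oxidation state +1, the complex ion is [Ag...].

[Ag(H2O)(NO3)]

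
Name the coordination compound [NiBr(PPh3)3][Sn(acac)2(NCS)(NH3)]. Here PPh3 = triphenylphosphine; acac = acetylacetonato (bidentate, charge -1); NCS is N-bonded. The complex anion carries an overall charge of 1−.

The complex anion is given as 1−; its ligand charges sum to -3, so Sn = +2.
A 1:1 salt means the cation carries the equal and opposite charge, 1+.
Cation: ligand charges sum to -1; for the ion to be 1+, Ni = +2.

bromotris(triphenylphosphine)nickel(II) bis(acetylacetonato)ammineisothiocyanatostannate(II)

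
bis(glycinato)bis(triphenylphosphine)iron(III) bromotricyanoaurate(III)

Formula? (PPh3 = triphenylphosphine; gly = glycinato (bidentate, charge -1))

Cation [Fe…]: ligand charges -2, Fe(III) ⇒ ion charge 1+.
Anion [Au…]: ligand charges -4, Au(III) ⇒ ion charge 1−.
One 1+ cation balances one 1− anion.

[Fe(gly)2(PPh3)2][AuBr(CN)3]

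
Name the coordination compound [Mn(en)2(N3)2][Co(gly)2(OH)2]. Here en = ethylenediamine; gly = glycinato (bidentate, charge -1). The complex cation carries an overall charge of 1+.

diazidobis(ethylenediamine)manganese(III) bis(glycinato)dihydroxocobaltate(III)

Both ions are complex: the cation is named first with the plain metal name, the anion second with the -ate form; each ion's ligands are alphabetised independently.
The complex cation is given as 1+; its ligand charges sum to -2, so Mn = +3.
A 1:1 salt means the anion carries the equal and opposite charge, 1−.
Anion: ligand charges sum to -4; for the ion to be 1−, Co = +3.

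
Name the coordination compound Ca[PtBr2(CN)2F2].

The 1 calcium counter-ion carries a total charge of +2, so each complex ion is 2−.
Ligand charges: 2×cyano (-1 each), 2×fluoro (-1 each), 2×bromo (-1 each); total -6. So Pt + (-6) = 2−, giving Pt = +4.
Ligands are named alphabetically: bromo before cyano before fluoro.
The complex ion is anionic, so platinum takes the -ate form platinate(IV).

calcium dibromodicyanodifluoroplatinate(IV)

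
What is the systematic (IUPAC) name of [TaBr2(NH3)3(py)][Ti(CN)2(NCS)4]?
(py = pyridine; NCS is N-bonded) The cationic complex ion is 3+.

The complex cation is given as 3+; its ligand charges sum to -2, so Ta = +5.
A 1:1 salt means the anion carries the equal and opposite charge, 3−.
Anion: ligand charges sum to -6; for the ion to be 3−, Ti = +3.

triamminedibromo(pyridine)tantalum(V) dicyanotetraisothiocyanatotitanate(III)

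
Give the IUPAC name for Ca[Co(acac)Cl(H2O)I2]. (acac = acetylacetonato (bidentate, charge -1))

The 1 calcium counter-ion carries a total charge of +2, so each complex ion is 2−.
Ligand charges: 1×aqua (neutral), 1×acetylacetonato (-1 each), 1×chloro (-1 each), 2×iodo (-1 each); total -4. So Co + (-4) = 2−, giving Co = +2.
The complex ion is anionic, so cobalt takes the -ate form cobaltate(II).

calcium (acetylacetonato)aquachlorodiiodocobaltate(II)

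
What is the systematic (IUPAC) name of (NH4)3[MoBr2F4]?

ammonium dibromotetrafluoromolybdate(III)

The 3 ammonium counter-ions carry a total charge of +3, so each complex ion is 3−.
Ligand charges: 4×fluoro (-1 each), 2×bromo (-1 each); total -6. So Mo + (-6) = 3−, giving Mo = +3.
The complex ion is anionic, so molybdenum takes the -ate form molybdate(III).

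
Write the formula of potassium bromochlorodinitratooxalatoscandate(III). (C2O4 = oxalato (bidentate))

K3[ScBr(C2O4)Cl(NO3)2]

Ligands: 1 chloro (Cl, -1), 2 nitrato (NO3, -1), 1 bromo (Br, -1), 1 oxalato (C2O4, -2). Ligand charge sum = -6.
With Sc in oxidation state +3, the complex ion is [Sc...]^3−.
Charge balance with potassium (+1) requires 1 complex ion per 3 potassium.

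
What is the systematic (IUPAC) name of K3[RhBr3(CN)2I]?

potassium tribromodicyanoiodorhodate(III)

The 3 potassium counter-ions carry a total charge of +3, so each complex ion is 3−.
Ligand charges: 3×bromo (-1 each), 2×cyano (-1 each), 1×iodo (-1 each); total -6. So Rh + (-6) = 3−, giving Rh = +3.
Ligands are named alphabetically: bromo before cyano before iodo.
The complex ion is anionic, so rhodium takes the -ate form rhodate(III).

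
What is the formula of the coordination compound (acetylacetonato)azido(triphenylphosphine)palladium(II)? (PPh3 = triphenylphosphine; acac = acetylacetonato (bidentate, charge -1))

Ligands: 1 azido (N3, -1), 1 triphenylphosphine (PPh3, neutral), 1 acetylacetonato (acac, -1). Ligand charge sum = -2.
With Pd in oxidation state +2, the complex ion is [Pd...].

[Pd(acac)(N3)(PPh3)]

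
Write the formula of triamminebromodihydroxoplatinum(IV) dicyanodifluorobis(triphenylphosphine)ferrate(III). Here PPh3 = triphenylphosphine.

Cation [Pt…]: ligand charges -3, Pt(IV) ⇒ ion charge 1+.
Anion [Fe…]: ligand charges -4, Fe(III) ⇒ ion charge 1−.
One 1+ cation balances one 1− anion.

[PtBr(NH3)3(OH)2][Fe(CN)2F2(PPh3)2]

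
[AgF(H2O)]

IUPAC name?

aquafluorosilver(I)

There is no counter-ion, so the complex is neutral overall.
Ligand charges: 1×fluoro (-1 each), 1×aqua (neutral); total -1. So Ag + (-1) = 0, giving Ag = +1.
Ligands are named alphabetically: aqua before fluoro.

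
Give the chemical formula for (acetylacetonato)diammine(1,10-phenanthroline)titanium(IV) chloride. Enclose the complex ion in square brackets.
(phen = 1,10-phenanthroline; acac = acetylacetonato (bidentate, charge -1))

Ligands: 1 1,10-phenanthroline (phen, neutral), 2 ammine (NH3, neutral), 1 acetylacetonato (acac, -1). Ligand charge sum = -1.
Charge balance with chloride (-1) requires 1 complex ion per 3 chloride.

[Ti(acac)(NH3)2(phen)]Cl3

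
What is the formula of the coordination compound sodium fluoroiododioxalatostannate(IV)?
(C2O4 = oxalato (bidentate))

Ligands: 1 fluoro (F, -1), 2 oxalato (C2O4, -2), 1 iodo (I, -1). Ligand charge sum = -6.
With Sn in oxidation state +4, the complex ion is [Sn...]^2−.
Charge balance with sodium (+1) requires 1 complex ion per 2 sodium.

Na2[Sn(C2O4)2FI]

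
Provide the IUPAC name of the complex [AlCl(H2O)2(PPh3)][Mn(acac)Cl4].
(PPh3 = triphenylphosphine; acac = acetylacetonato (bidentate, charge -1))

diaquachloro(triphenylphosphine)aluminium(III) (acetylacetonato)tetrachloromanganate(III)

Both ions are complex: the cation is named first with the plain metal name, the anion second with the -ate form; each ion's ligands are alphabetised independently.
Aluminium is always +3 in its complexes; the cation's ligand charges sum to -1, so the complex cation is 2+.
A 1:1 salt means the anion carries the equal and opposite charge, 2−.
Anion: ligand charges sum to -5; for the ion to be 2−, Mn = +3.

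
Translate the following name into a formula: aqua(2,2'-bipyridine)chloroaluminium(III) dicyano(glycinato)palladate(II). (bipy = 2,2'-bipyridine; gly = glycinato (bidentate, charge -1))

Cation [Al…]: ligand charges -1, Al(III) ⇒ ion charge 2+.
Anion [Pd…]: ligand charges -3, Pd(II) ⇒ ion charge 1−.

[Al(bipy)Cl(H2O)][Pd(CN)2(gly)]2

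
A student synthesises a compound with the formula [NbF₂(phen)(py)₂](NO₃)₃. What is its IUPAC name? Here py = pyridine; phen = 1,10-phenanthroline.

difluoro(1,10-phenanthroline)bis(pyridine)niobium(V) nitrate

The 3 nitrate counter-ions carry a total charge of -3, so each complex ion is 3+.
Ligand charges: 2×pyridine (neutral), 2×fluoro (-1 each), 1×1,10-phenanthroline (neutral); total -2. So Nb + (-2) = 3+, giving Nb = +5.
Ligands are named alphabetically: fluoro before phenanthroline before pyridine.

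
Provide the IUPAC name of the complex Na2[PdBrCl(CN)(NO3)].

The 2 sodium counter-ions carry a total charge of +2, so each complex ion is 2−.
Ligand charges: 1×nitrato (-1 each), 1×bromo (-1 each), 1×cyano (-1 each), 1×chloro (-1 each); total -4. So Pd + (-4) = 2−, giving Pd = +2.
The complex ion is anionic, so palladium takes the -ate form palladate(II).

sodium bromochlorocyanonitratopalladate(II)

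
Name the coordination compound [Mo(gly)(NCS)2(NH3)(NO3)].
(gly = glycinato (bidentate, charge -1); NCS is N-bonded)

ammine(glycinato)diisothiocyanatonitratomolybdenum(IV)

There is no counter-ion, so the complex is neutral overall.
Ligand charges: 1×glycinato (-1 each), 1×nitrato (-1 each), 2×isothiocyanato (-1 each), 1×ammine (neutral); total -4. So Mo + (-4) = 0, giving Mo = +4.
Ligands are named alphabetically: ammine before glycinato before isothiocyanato before nitrato.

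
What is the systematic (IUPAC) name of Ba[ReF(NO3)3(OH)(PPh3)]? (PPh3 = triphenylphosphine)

The 1 barium counter-ion carries a total charge of +2, so each complex ion is 2−.
Ligand charges: 1×fluoro (-1 each), 1×triphenylphosphine (neutral), 1×hydroxo (-1 each), 3×nitrato (-1 each); total -5. So Re + (-5) = 2−, giving Re = +3.
Ligands are named alphabetically: fluoro before hydroxo before nitrato before triphenylphosphine.
The complex ion is anionic, so rhenium takes the -ate form rhenate(III).

barium fluorohydroxotrinitrato(triphenylphosphine)rhenate(III)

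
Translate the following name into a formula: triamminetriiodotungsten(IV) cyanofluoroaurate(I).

Cation [W…]: ligand charges -3, W(IV) ⇒ ion charge 1+.
Anion [Au…]: ligand charges -2, Au(I) ⇒ ion charge 1−.

[WI3(NH3)3][Au(CN)F]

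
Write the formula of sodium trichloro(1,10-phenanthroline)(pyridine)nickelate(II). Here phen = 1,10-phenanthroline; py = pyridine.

Ligands: 1 1,10-phenanthroline (phen, neutral), 1 pyridine (py, neutral), 3 chloro (Cl, -1). Ligand charge sum = -3.
Charge balance with sodium (+1) requires 1 complex ion per 1 sodium.

Na[NiCl3(phen)(py)]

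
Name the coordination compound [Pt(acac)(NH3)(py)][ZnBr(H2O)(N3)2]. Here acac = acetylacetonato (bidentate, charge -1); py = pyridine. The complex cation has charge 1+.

(acetylacetonato)ammine(pyridine)platinum(II) aquadiazidobromozincate(II)

Both ions are complex: the cation is named first with the plain metal name, the anion second with the -ate form; each ion's ligands are alphabetised independently.
The complex cation is given as 1+; its ligand charges sum to -1, so Pt = +2.
A 1:1 salt means the anion carries the equal and opposite charge, 1−.
Anion: ligand charges sum to -3; for the ion to be 1−, Zn = +2.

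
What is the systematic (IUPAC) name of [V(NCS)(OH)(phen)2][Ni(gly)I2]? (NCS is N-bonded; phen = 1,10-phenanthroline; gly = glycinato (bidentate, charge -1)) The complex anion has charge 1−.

Both ions are complex: the cation is named first with the plain metal name, the anion second with the -ate form; each ion's ligands are alphabetised independently.
The complex anion is given as 1−; its ligand charges sum to -3, so Ni = +2.
A 1:1 salt means the cation carries the equal and opposite charge, 1+.
Cation: ligand charges sum to -2; for the ion to be 1+, V = +3.

hydroxoisothiocyanatobis(1,10-phenanthroline)vanadium(III) (glycinato)diiodonickelate(II)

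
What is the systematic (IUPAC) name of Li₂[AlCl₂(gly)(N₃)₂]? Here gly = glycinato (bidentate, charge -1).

The 2 lithium counter-ions carry a total charge of +2, so each complex ion is 2−.
Ligand charges: 2×azido (-1 each), 2×chloro (-1 each), 1×glycinato (-1 each); total -5. So Al + (-5) = 2−, giving Al = +3.
Ligands are named alphabetically: azido before chloro before glycinato.
The complex ion is anionic, so aluminium takes the -ate form aluminate(III).

lithium diazidodichloro(glycinato)aluminate(III)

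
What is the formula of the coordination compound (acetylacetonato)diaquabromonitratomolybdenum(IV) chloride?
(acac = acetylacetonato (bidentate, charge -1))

Ligands: 1 bromo (Br, -1), 2 aqua (H2O, neutral), 1 acetylacetonato (acac, -1), 1 nitrato (NO3, -1). Ligand charge sum = -3.
Charge balance with chloride (-1) requires 1 complex ion per 1 chloride.

[Mo(acac)Br(H2O)2(NO3)]Cl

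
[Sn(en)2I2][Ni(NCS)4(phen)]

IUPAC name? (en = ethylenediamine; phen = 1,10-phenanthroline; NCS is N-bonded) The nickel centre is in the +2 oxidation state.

Ni is given as +2; the anion's ligand charges sum to -4, so the complex anion is 2−.
A 1:1 salt means the cation carries the equal and opposite charge, 2+.
Cation: ligand charges sum to -2; for the ion to be 2+, Sn = +4.

bis(ethylenediamine)diiodotin(IV) tetraisothiocyanato(1,10-phenanthroline)nickelate(II)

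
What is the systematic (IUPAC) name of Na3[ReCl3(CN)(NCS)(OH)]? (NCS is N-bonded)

sodium trichlorocyanohydroxoisothiocyanatorhenate(III)

The 3 sodium counter-ions carry a total charge of +3, so each complex ion is 3−.
Ligand charges: 3×chloro (-1 each), 1×isothiocyanato (-1 each), 1×hydroxo (-1 each), 1×cyano (-1 each); total -6. So Re + (-6) = 3−, giving Re = +3.
Ligands are named alphabetically: chloro before cyano before hydroxo before isothiocyanato.
The complex ion is anionic, so rhenium takes the -ate form rhenate(III).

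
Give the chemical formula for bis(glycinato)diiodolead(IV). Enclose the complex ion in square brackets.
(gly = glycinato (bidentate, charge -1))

[Pb(gly)2I2]

Ligands: 2 glycinato (gly, -1), 2 iodo (I, -1). Ligand charge sum = -4.
With Pb in oxidation state +4, the complex ion is [Pb...].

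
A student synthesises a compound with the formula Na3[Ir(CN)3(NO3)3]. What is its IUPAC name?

The 3 sodium counter-ions carry a total charge of +3, so each complex ion is 3−.
Ligand charges: 3×nitrato (-1 each), 3×cyano (-1 each); total -6. So Ir + (-6) = 3−, giving Ir = +3.
Ligands are named alphabetically: cyano before nitrato.
The complex ion is anionic, so iridium takes the -ate form iridate(III).

sodium tricyanotrinitratoiridate(III)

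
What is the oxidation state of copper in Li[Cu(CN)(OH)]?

+1

1 lithium outside the brackets (+1 each) → the complex ion is 1−.
Ligand charges: 1×CN = -1; 1×OH = -1; sum -2.
Cu + (-2) = 1− ⇒ Cu is +1.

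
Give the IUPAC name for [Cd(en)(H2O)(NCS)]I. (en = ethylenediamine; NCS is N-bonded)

aqua(ethylenediamine)isothiocyanatocadmium(II) iodide

The 1 iodide counter-ion carries a total charge of -1, so each complex ion is 1+.
Ligand charges: 1×ethylenediamine (neutral), 1×aqua (neutral), 1×isothiocyanato (-1 each); total -1. So Cd + (-1) = 1+, giving Cd = +2.
Ligands are named alphabetically: aqua before ethylenediamine before isothiocyanato.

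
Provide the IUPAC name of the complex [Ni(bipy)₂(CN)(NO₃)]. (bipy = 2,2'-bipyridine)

bis(2,2'-bipyridine)cyanonitratonickel(II)

There is no counter-ion, so the complex is neutral overall.
Ligand charges: 2×2,2'-bipyridine (neutral), 1×cyano (-1 each), 1×nitrato (-1 each); total -2. So Ni + (-2) = 0, giving Ni = +2.
Ligands are named alphabetically: bipyridine before cyano before nitrato.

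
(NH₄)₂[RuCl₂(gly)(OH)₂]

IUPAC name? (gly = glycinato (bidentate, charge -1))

The 2 ammonium counter-ions carry a total charge of +2, so each complex ion is 2−.
Ligand charges: 1×glycinato (-1 each), 2×chloro (-1 each), 2×hydroxo (-1 each); total -5. So Ru + (-5) = 2−, giving Ru = +3.
Ligands are named alphabetically: chloro before glycinato before hydroxo.
The complex ion is anionic, so ruthenium takes the -ate form ruthenate(III).

ammonium dichloro(glycinato)dihydroxoruthenate(III)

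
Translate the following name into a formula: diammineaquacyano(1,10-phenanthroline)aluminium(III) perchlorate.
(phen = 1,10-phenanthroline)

Ligands: 1 1,10-phenanthroline (phen, neutral), 1 cyano (CN, -1), 2 ammine (NH3, neutral), 1 aqua (H2O, neutral). Ligand charge sum = -1.
Charge balance with perchlorate (-1) requires 1 complex ion per 2 perchlorate.

[Al(CN)(H2O)(NH3)2(phen)](ClO4)2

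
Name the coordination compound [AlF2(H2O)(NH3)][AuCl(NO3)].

Both ions are complex: the cation is named first with the plain metal name, the anion second with the -ate form; each ion's ligands are alphabetised independently.
Aluminium is always +3 in its complexes; the cation's ligand charges sum to -2, so the complex cation is 1+.
A 1:1 salt means the anion carries the equal and opposite charge, 1−.
Anion: ligand charges sum to -2; for the ion to be 1−, Au = +1.

ammineaquadifluoroaluminium(III) chloronitratoaurate(I)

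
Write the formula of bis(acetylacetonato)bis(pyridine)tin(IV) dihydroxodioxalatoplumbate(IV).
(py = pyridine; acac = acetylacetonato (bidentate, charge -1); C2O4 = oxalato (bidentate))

Cation [Sn…]: ligand charges -2, Sn(IV) ⇒ ion charge 2+.
Anion [Pb…]: ligand charges -6, Pb(IV) ⇒ ion charge 2−.

[Sn(acac)2(py)2][Pb(C2O4)2(OH)2]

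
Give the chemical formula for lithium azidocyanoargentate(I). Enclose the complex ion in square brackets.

Li[Ag(CN)(N3)]

Ligands: 1 cyano (CN, -1), 1 azido (N3, -1). Ligand charge sum = -2.
Charge balance with lithium (+1) requires 1 complex ion per 1 lithium.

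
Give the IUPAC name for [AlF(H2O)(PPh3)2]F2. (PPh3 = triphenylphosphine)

aquafluorobis(triphenylphosphine)aluminium(III) fluoride

The 2 fluoride counter-ions carry a total charge of -2, so each complex ion is 2+.
Ligand charges: 1×fluoro (-1 each), 2×triphenylphosphine (neutral), 1×aqua (neutral); total -1. So Al + (-1) = 2+, giving Al = +3.
Ligands are named alphabetically: aqua before fluoro before triphenylphosphine.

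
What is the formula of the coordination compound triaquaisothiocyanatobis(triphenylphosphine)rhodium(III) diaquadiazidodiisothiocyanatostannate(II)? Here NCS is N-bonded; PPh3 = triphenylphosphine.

[Rh(H2O)3(NCS)(PPh3)2][Sn(H2O)2(N3)2(NCS)2]

Cation [Rh…]: ligand charges -1, Rh(III) ⇒ ion charge 2+.
Anion [Sn…]: ligand charges -4, Sn(II) ⇒ ion charge 2−.
One 2+ cation balances one 2− anion.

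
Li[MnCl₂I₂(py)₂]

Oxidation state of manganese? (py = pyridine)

1 lithium outside the brackets (+1 each) → the complex ion is 1−.
Ligand charges: 2×I = -2; 2×Cl = -2; 2×py neutral; sum -4.
Mn + (-4) = 1− ⇒ Mn is +3.

+3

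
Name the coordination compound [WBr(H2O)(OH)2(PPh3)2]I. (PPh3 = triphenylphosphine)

aquabromodihydroxobis(triphenylphosphine)tungsten(IV) iodide

The 1 iodide counter-ion carries a total charge of -1, so each complex ion is 1+.
Ligand charges: 2×hydroxo (-1 each), 1×aqua (neutral), 1×bromo (-1 each), 2×triphenylphosphine (neutral); total -3. So W + (-3) = 1+, giving W = +4.
Ligands are named alphabetically: aqua before bromo before hydroxo before triphenylphosphine.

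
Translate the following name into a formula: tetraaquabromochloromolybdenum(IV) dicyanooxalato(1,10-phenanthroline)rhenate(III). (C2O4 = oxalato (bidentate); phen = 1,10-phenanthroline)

Cation [Mo…]: ligand charges -2, Mo(IV) ⇒ ion charge 2+.
Anion [Re…]: ligand charges -4, Re(III) ⇒ ion charge 1−.
One 2+ cation requires 2 of the 1− anion.

[MoBrCl(H2O)4][Re(C2O4)(CN)2(phen)]2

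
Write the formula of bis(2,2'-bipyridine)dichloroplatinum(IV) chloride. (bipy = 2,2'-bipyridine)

Ligands: 2 chloro (Cl, -1), 2 2,2'-bipyridine (bipy, neutral). Ligand charge sum = -2.
With Pt in oxidation state +4, the complex ion is [Pt...]^2+.
Charge balance with chloride (-1) requires 1 complex ion per 2 chloride.

[Pt(bipy)2Cl2]Cl2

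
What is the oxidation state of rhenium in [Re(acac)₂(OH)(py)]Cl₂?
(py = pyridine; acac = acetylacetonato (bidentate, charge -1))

+5

2 chloride outside the brackets (-1 each) → the complex ion is 2+.
Ligand charges: 1×py neutral; 2×acac = -2; 1×OH = -1; sum -3.
Re + (-3) = 2+ ⇒ Re is +5.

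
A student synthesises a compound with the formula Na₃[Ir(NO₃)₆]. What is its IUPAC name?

sodium hexanitratoiridate(III)

The 3 sodium counter-ions carry a total charge of +3, so each complex ion is 3−.
Ligand charges: 6×nitrato (-1 each); total -6. So Ir + (-6) = 3−, giving Ir = +3.
The complex ion is anionic, so iridium takes the -ate form iridate(III).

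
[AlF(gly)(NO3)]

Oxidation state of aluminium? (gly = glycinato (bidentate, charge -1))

No counter-ion: the bracketed complex is neutral.
Ligand charges: 1×NO3 = -1; 1×F = -1; 1×gly = -1; sum -3.
Al + (-3) = 0 ⇒ Al is +3.

+3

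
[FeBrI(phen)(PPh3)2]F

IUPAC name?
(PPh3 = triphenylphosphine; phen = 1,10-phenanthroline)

bromoiodo(1,10-phenanthroline)bis(triphenylphosphine)iron(III) fluoride

The 1 fluoride counter-ion carries a total charge of -1, so each complex ion is 1+.
Ligand charges: 2×triphenylphosphine (neutral), 1×1,10-phenanthroline (neutral), 1×bromo (-1 each), 1×iodo (-1 each); total -2. So Fe + (-2) = 1+, giving Fe = +3.
Ligands are named alphabetically: bromo before iodo before phenanthroline before triphenylphosphine.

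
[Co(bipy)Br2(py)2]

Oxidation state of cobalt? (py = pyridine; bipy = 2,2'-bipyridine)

+2

No counter-ion: the bracketed complex is neutral.
Ligand charges: 2×py neutral; 1×bipy neutral; 2×Br = -2; sum -2.
Co + (-2) = 0 ⇒ Co is +2.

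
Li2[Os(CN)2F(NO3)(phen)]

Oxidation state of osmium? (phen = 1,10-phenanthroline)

2 lithium outside the brackets (+1 each) → the complex ion is 2−.
Ligand charges: 2×CN = -2; 1×phen neutral; 1×F = -1; 1×NO3 = -1; sum -4.
Os + (-4) = 2− ⇒ Os is +2.

+2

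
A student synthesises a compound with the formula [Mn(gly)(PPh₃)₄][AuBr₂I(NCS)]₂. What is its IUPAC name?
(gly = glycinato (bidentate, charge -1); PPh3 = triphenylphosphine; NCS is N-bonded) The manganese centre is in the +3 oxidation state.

(glycinato)tetrakis(triphenylphosphine)manganese(III) dibromoiodoisothiocyanatoaurate(III)

Mn is given as +3; the cation's ligand charges sum to -1, so the complex cation is 2+.
With 2 anions per cation, each anion must be 2/2 = 1−.
Anion: ligand charges sum to -4; for the ion to be 1−, Au = +3.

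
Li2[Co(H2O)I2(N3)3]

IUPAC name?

The 2 lithium counter-ions carry a total charge of +2, so each complex ion is 2−.
Ligand charges: 1×aqua (neutral), 3×azido (-1 each), 2×iodo (-1 each); total -5. So Co + (-5) = 2−, giving Co = +3.
Ligands are named alphabetically: aqua before azido before iodo.
The complex ion is anionic, so cobalt takes the -ate form cobaltate(III).

lithium aquatriazidodiiodocobaltate(III)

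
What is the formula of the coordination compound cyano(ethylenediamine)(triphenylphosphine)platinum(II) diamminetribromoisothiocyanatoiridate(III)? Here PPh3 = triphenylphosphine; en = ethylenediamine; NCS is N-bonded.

Cation [Pt…]: ligand charges -1, Pt(II) ⇒ ion charge 1+.
Anion [Ir…]: ligand charges -4, Ir(III) ⇒ ion charge 1−.
One 1+ cation balances one 1− anion.

[Pt(CN)(en)(PPh3)][IrBr3(NCS)(NH3)2]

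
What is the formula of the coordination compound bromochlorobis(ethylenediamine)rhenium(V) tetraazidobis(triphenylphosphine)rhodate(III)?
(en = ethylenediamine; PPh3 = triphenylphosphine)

Cation [Re…]: ligand charges -2, Re(V) ⇒ ion charge 3+.
Anion [Rh…]: ligand charges -4, Rh(III) ⇒ ion charge 1−.
One 3+ cation requires 3 of the 1− anion.

[ReBrCl(en)2][Rh(N3)4(PPh3)2]3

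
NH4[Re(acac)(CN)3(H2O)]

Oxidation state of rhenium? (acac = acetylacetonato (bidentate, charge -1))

1 ammonium outside the brackets (+1 each) → the complex ion is 1−.
Ligand charges: 1×acac = -1; 3×CN = -3; 1×H2O neutral; sum -4.
Re + (-4) = 1− ⇒ Re is +3.

+3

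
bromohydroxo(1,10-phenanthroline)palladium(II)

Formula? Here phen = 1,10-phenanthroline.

[PdBr(OH)(phen)]

Ligands: 1 1,10-phenanthroline (phen, neutral), 1 bromo (Br, -1), 1 hydroxo (OH, -1). Ligand charge sum = -2.
With Pd in oxidation state +2, the complex ion is [Pd...].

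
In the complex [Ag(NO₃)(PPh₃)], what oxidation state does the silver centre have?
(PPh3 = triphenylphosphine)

No counter-ion: the bracketed complex is neutral.
Ligand charges: 1×NO3 = -1; 1×PPh3 neutral; sum -1.
Ag + (-1) = 0 ⇒ Ag is +1.

+1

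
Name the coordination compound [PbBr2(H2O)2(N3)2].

There is no counter-ion, so the complex is neutral overall.
Ligand charges: 2×azido (-1 each), 2×aqua (neutral), 2×bromo (-1 each); total -4. So Pb + (-4) = 0, giving Pb = +4.
Ligands are named alphabetically: aqua before azido before bromo.

diaquadiazidodibromolead(IV)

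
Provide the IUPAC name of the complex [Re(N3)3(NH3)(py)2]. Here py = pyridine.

There is no counter-ion, so the complex is neutral overall.
Ligand charges: 2×pyridine (neutral), 1×ammine (neutral), 3×azido (-1 each); total -3. So Re + (-3) = 0, giving Re = +3.
Ligands are named alphabetically: ammine before azido before pyridine.

amminetriazidobis(pyridine)rhenium(III)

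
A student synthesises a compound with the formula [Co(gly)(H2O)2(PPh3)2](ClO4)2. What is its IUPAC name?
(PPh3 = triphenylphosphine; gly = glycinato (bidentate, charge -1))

diaqua(glycinato)bis(triphenylphosphine)cobalt(III) perchlorate

The 2 perchlorate counter-ions carry a total charge of -2, so each complex ion is 2+.
Ligand charges: 2×triphenylphosphine (neutral), 1×glycinato (-1 each), 2×aqua (neutral); total -1. So Co + (-1) = 2+, giving Co = +3.
Ligands are named alphabetically: aqua before glycinato before triphenylphosphine.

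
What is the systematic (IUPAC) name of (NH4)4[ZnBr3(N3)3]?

The 4 ammonium counter-ions carry a total charge of +4, so each complex ion is 4−.
Ligand charges: 3×bromo (-1 each), 3×azido (-1 each); total -6. So Zn + (-6) = 4−, giving Zn = +2.
Ligands are named alphabetically: azido before bromo.
The complex ion is anionic, so zinc takes the -ate form zincate(II).

ammonium triazidotribromozincate(II)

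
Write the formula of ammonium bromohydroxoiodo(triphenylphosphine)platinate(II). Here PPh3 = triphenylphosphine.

NH4[PtBrI(OH)(PPh3)]

Ligands: 1 bromo (Br, -1), 1 triphenylphosphine (PPh3, neutral), 1 hydroxo (OH, -1), 1 iodo (I, -1). Ligand charge sum = -3.
Charge balance with ammonium (+1) requires 1 complex ion per 1 ammonium.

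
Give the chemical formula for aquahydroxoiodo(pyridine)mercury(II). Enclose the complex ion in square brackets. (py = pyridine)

[Hg(H2O)I(OH)(py)]

Ligands: 1 hydroxo (OH, -1), 1 aqua (H2O, neutral), 1 iodo (I, -1), 1 pyridine (py, neutral). Ligand charge sum = -2.
With Hg in oxidation state +2, the complex ion is [Hg...].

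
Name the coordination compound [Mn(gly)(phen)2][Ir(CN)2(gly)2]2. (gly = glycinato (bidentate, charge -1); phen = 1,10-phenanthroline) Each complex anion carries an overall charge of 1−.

(glycinato)bis(1,10-phenanthroline)manganese(III) dicyanobis(glycinato)iridate(III)

The complex anion is given as 1−; its ligand charges sum to -4, so Ir = +3.
With 2 anions per cation, the cation must be 2×1 = 2+.
Cation: ligand charges sum to -1; for the ion to be 2+, Mn = +3.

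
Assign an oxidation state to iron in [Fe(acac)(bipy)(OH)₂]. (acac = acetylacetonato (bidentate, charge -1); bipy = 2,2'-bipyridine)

No counter-ion: the bracketed complex is neutral.
Ligand charges: 1×acac = -1; 1×bipy neutral; 2×OH = -2; sum -3.
Fe + (-3) = 0 ⇒ Fe is +3.

+3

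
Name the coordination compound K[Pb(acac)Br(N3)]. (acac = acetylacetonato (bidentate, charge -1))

The 1 potassium counter-ion carries a total charge of +1, so each complex ion is 1−.
Ligand charges: 1×acetylacetonato (-1 each), 1×azido (-1 each), 1×bromo (-1 each); total -3. So Pb + (-3) = 1−, giving Pb = +2.
Ligands are named alphabetically: acetylacetonato before azido before bromo.
The complex ion is anionic, so lead takes the -ate form plumbate(II).

potassium (acetylacetonato)azidobromoplumbate(II)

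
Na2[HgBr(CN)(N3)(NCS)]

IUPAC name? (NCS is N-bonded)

The 2 sodium counter-ions carry a total charge of +2, so each complex ion is 2−.
Ligand charges: 1×bromo (-1 each), 1×azido (-1 each), 1×isothiocyanato (-1 each), 1×cyano (-1 each); total -4. So Hg + (-4) = 2−, giving Hg = +2.
The complex ion is anionic, so mercury takes the -ate form mercurate(II).

sodium azidobromocyanoisothiocyanatomercurate(II)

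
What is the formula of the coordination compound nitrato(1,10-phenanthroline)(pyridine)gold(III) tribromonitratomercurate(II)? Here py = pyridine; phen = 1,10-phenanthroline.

Cation [Au…]: ligand charges -1, Au(III) ⇒ ion charge 2+.
Anion [Hg…]: ligand charges -4, Hg(II) ⇒ ion charge 2−.
One 2+ cation balances one 2− anion.

[Au(NO3)(phen)(py)][HgBr3(NO3)]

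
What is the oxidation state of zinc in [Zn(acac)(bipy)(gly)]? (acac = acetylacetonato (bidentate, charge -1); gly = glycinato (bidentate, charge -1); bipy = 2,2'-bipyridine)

+2

No counter-ion: the bracketed complex is neutral.
Ligand charges: 1×acac = -1; 1×gly = -1; 1×bipy neutral; sum -2.
Zn + (-2) = 0 ⇒ Zn is +2.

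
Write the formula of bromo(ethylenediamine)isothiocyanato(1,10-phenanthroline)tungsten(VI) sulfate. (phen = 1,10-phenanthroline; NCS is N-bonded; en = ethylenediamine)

Ligands: 1 1,10-phenanthroline (phen, neutral), 1 isothiocyanato (NCS, -1), 1 ethylenediamine (en, neutral), 1 bromo (Br, -1). Ligand charge sum = -2.
Charge balance with sulfate (-2) requires 1 complex ion per 2 sulfate.

[WBr(en)(NCS)(phen)](SO4)2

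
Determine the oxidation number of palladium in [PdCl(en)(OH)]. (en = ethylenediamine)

No counter-ion: the bracketed complex is neutral.
Ligand charges: 1×en neutral; 1×Cl = -1; 1×OH = -1; sum -2.
Pd + (-2) = 0 ⇒ Pd is +2.

+2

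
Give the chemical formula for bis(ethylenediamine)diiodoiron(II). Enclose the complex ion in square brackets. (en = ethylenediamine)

[Fe(en)2I2]

Ligands: 2 ethylenediamine (en, neutral), 2 iodo (I, -1). Ligand charge sum = -2.
With Fe in oxidation state +2, the complex ion is [Fe...].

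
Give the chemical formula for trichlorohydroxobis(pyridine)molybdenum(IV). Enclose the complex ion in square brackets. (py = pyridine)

Ligands: 1 hydroxo (OH, -1), 2 pyridine (py, neutral), 3 chloro (Cl, -1). Ligand charge sum = -4.
With Mo in oxidation state +4, the complex ion is [Mo...].

[MoCl3(OH)(py)2]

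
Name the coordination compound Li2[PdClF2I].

lithium chlorodifluoroiodopalladate(II)

The 2 lithium counter-ions carry a total charge of +2, so each complex ion is 2−.
Ligand charges: 2×fluoro (-1 each), 1×chloro (-1 each), 1×iodo (-1 each); total -4. So Pd + (-4) = 2−, giving Pd = +2.
Ligands are named alphabetically: chloro before fluoro before iodo.
The complex ion is anionic, so palladium takes the -ate form palladate(II).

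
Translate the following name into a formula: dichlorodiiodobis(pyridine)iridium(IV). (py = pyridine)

Ligands: 2 chloro (Cl, -1), 2 pyridine (py, neutral), 2 iodo (I, -1). Ligand charge sum = -4.
With Ir in oxidation state +4, the complex ion is [Ir...].

[IrCl2I2(py)2]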